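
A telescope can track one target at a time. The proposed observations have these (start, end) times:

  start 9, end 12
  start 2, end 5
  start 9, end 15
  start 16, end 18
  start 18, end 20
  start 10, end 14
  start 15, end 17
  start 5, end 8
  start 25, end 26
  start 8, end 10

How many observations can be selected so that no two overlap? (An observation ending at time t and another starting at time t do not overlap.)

Sorted by end: (2,5)  (5,8)  (8,10)  (9,12)  (10,14)  (9,15)  (15,17)  (16,18)  (18,20)  (25,26)
take (2,5); take (5,8); take (8,10); take (10,14); skip (9,15); take (15,17); take (18,20); take (25,26).
Selected 7 observations.

7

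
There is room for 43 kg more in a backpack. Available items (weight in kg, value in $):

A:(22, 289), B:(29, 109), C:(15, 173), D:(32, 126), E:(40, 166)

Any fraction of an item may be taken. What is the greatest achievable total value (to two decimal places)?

Sort by value per unit weight and fill in that order.
Ratios (sorted): A 13.14, C 11.53, E 4.15, D 3.94, B 3.76
take A (22 @ 289); take C (15 @ 173); take 6/40 of E → 24.90. Capacity used 43/43.
Total value = 486.90

486.90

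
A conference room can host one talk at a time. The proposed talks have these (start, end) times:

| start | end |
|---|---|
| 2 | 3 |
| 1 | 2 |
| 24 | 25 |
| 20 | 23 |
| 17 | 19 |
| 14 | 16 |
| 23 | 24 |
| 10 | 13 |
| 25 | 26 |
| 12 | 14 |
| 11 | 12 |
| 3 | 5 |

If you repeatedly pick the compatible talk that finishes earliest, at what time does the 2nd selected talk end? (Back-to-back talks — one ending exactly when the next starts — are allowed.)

Order by finish time; keep every interval that doesn't clash with the previous kept one.
Sorted by end: (1,2)  (2,3)  (3,5)  (11,12)  (10,13)  (12,14)  (14,16)  (17,19)  (20,23)  (23,24)  (24,25)  (25,26)
take (1,2); take (2,3); take (3,5); take (11,12); skip (10,13); take (12,14); take (14,16); take (17,19); take (20,23); take (23,24); take (24,25); take (25,26).
Selected: (1,2) (2,3) (3,5) (11,12) (12,14) (14,16) (17,19) (20,23) (23,24) (24,25) (25,26)

3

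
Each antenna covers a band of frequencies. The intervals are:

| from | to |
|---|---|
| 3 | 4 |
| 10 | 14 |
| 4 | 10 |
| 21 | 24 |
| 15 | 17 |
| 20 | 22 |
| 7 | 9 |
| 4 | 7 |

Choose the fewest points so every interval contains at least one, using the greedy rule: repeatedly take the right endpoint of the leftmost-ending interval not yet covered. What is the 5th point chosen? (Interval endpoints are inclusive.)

Process intervals by earliest right end; each time one isn't hit yet, stab at its right endpoint.
By right end: [3,4]  [4,7]  [7,9]  [4,10]  [10,14]  [15,17]  [20,22]  [21,24]
[3,4] uncovered → point at 4; [7,9] uncovered → point at 9; [10,14] uncovered → point at 14; [15,17] uncovered → point at 17; [20,22] uncovered → point at 22.
Points: 4, 9, 14, 17, 22 (5 total).

22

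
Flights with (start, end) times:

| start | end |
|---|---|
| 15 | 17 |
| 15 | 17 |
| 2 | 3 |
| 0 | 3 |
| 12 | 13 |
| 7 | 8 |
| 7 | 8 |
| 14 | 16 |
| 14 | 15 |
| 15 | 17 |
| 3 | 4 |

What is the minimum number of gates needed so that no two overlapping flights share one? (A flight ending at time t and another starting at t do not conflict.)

4

Count concurrent intervals with a sweep; the peak is the room count.
Events (time:±→running): 0:+→1 2:+→2 3:-→1 3:-→0 3:+→1 4:-→0 7:+→1 7:+→2 8:-→1 8:-→0 12:+→1 13:-→0 14:+→1 14:+→2 15:-→1 15:+→2 15:+→3 15:+→4 … peak 4.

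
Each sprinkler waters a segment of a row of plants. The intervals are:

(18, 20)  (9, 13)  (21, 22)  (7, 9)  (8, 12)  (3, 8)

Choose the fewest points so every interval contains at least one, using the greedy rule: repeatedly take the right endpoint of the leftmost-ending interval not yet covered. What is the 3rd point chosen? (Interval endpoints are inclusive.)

20

Sort by right endpoint; whenever an interval is uncovered, place a point at its right end.
By right end: [3,8]  [7,9]  [8,12]  [9,13]  [18,20]  [21,22]
[3,8] uncovered → point at 8; [9,13] uncovered → point at 13; [18,20] uncovered → point at 20; [21,22] uncovered → point at 22.
Points: 8, 13, 20, 22 (4 total).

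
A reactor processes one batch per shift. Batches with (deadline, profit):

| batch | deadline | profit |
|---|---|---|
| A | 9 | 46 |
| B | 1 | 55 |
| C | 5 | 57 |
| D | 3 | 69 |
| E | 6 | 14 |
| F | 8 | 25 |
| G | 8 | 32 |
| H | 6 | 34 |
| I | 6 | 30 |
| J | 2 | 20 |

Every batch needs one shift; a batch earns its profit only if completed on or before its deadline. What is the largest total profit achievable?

368

By profit: D(d3,69), C(d5,57), B(d1,55), A(d9,46), H(d6,34), G(d8,32), I(d6,30), F(d8,25), J(d2,20), E(d6,14)
D→slot 3; C→slot 5; B→slot 1; A→slot 9; H→slot 6; G→slot 8; I→slot 4; F→slot 7; J→slot 2; E skipped.
Profit = 55 + 20 + 69 + 30 + 57 + 34 + 25 + 32 + 46 = 368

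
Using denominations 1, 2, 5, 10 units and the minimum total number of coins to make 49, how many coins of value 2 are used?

2

Use the largest denomination that fits, subtract, and repeat.
49 = 4×10 + 1×5 + 2×2
Count of 2: 2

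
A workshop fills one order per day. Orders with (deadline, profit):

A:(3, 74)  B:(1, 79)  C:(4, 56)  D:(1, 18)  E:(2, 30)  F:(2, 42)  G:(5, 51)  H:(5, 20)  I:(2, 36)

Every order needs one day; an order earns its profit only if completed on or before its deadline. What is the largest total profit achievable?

302

Sort by profit descending; place each in the latest free slot ≤ its deadline.
By profit: B(d1,79), A(d3,74), C(d4,56), G(d5,51), F(d2,42), I(d2,36), E(d2,30), H(d5,20), D(d1,18)
B→slot 1; A→slot 3; C→slot 4; G→slot 5; F→slot 2; I skipped; E skipped; H skipped; D skipped.
Profit = 79 + 42 + 74 + 56 + 51 = 302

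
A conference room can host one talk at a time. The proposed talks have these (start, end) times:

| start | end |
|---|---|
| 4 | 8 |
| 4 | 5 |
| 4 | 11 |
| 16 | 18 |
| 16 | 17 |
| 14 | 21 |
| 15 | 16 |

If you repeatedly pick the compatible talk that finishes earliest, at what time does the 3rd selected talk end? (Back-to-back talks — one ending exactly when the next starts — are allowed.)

17

Order by finish time; keep every interval that doesn't clash with the previous kept one.
Sorted by end: (4,5)  (4,8)  (4,11)  (15,16)  (16,17)  (16,18)  (14,21)
take (4,5); skip (4,8); take (15,16); take (16,17).
Selected: (4,5) (15,16) (16,17)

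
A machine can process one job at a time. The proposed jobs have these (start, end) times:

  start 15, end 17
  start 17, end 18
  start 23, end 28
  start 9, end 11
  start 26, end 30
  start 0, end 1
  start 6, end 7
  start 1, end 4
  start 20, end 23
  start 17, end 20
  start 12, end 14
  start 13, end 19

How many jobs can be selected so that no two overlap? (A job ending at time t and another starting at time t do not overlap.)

9

Sort by end time and greedily take each interval whose start is ≥ the last chosen end.
Sorted by end: (0,1)  (1,4)  (6,7)  (9,11)  (12,14)  (15,17)  (17,18)  (13,19)  (17,20)  (20,23)  (23,28)  (26,30)
take (0,1); take (1,4); take (6,7); take (9,11); take (12,14); take (15,17); take (17,18); take (20,23); take (23,28).
Selected 9 jobs.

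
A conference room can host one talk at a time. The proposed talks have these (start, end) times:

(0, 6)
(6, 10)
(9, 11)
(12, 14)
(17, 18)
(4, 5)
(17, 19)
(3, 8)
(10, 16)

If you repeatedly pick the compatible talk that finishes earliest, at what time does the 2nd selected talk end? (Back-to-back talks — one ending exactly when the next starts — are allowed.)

10

Sort by end time and greedily take each interval whose start is ≥ the last chosen end.
Sorted by end: (4,5)  (0,6)  (3,8)  (6,10)  (9,11)  (12,14)  (10,16)  (17,18)  (17,19)
take (4,5); skip (0,6); take (6,10); take (12,14); take (17,18).
Selected: (4,5) (6,10) (12,14) (17,18)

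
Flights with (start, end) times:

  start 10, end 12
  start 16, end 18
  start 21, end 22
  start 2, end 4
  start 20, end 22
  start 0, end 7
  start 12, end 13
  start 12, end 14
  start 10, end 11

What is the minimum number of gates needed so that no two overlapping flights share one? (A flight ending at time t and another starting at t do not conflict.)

The answer is the maximum number of intervals overlapping at any instant.
starts: [0, 2, 10, 10, 12, 12, 16, 20, 21]
ends:   [4, 7, 11, 12, 13, 14, 18, 22, 22]
s0→1 s2→2  — peak 2.

2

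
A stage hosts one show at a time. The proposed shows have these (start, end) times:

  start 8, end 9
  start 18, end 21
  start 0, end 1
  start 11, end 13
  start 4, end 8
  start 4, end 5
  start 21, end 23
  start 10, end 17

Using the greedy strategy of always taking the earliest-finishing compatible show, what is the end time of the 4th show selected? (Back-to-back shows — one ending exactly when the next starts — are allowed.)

13

By end time: (0,1), (4,5), (4,8), (8,9), (11,13), (10,17), (18,21), (21,23).
Pick (0,1); next start ≥ 1 → (4,5); next start ≥ 5 → (8,9); next start ≥ 9 → (11,13); next start ≥ 13 → (18,21); next start ≥ 21 → (21,23).
Selected: (0,1) (4,5) (8,9) (11,13) (18,21) (21,23)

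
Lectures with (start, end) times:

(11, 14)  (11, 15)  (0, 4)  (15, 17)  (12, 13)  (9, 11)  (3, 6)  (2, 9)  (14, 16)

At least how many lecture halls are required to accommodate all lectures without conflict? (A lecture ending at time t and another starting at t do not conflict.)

Events (time:±→running): 0:+→1 2:+→2 3:+→3 … peak 3.

3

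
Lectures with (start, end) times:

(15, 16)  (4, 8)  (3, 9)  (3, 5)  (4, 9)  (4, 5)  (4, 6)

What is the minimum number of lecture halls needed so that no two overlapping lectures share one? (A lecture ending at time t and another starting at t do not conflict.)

6

The answer is the maximum number of intervals overlapping at any instant.
Events (time:±→running): 3:+→1 3:+→2 4:+→3 4:+→4 4:+→5 4:+→6 … peak 6.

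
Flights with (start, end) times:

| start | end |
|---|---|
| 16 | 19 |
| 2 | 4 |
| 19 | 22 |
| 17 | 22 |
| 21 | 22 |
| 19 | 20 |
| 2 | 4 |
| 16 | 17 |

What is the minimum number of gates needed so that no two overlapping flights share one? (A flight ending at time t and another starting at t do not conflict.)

3

starts: [2, 2, 16, 16, 17, 19, 19, 21]
ends:   [4, 4, 17, 19, 20, 22, 22, 22]
s2→1 s2→2 e4→1 e4→0 s16→1 s16→2 e17→1 s17→2 e19→1 s19→2 s19→3  — peak 3.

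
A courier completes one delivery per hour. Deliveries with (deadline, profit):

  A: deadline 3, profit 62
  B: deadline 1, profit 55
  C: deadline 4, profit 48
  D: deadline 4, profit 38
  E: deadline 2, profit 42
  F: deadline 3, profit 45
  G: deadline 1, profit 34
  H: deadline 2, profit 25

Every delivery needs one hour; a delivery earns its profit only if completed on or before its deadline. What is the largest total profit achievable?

210

By profit: A(d3,62), B(d1,55), C(d4,48), F(d3,45), E(d2,42), D(d4,38), G(d1,34), H(d2,25)
A→slot 3; B→slot 1; C→slot 4; F→slot 2; E skipped; D skipped; G skipped; H skipped.
Profit = 55 + 45 + 62 + 48 = 210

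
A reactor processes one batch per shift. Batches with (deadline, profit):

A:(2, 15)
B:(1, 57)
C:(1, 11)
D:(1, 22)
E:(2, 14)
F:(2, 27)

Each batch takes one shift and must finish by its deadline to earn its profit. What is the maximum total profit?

Sort by profit descending; place each in the latest free slot ≤ its deadline.
Profit order: B=57 F=27 D=22 A=15 E=14 C=11
Assign: B→slot 1, F→slot 2, D skipped, A skipped, E skipped, C skipped.
Slots: [1:B] [2:F]
Profit = 57 + 27 = 84

84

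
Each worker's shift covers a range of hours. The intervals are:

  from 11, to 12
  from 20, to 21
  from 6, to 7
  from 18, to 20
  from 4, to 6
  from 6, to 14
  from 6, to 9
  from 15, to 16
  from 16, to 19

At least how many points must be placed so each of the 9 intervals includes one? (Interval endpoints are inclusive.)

4

Sort by right endpoint; whenever an interval is uncovered, place a point at its right end.
By right end: [4,6]  [6,7]  [6,9]  [11,12]  [6,14]  [15,16]  [16,19]  [18,20]  [20,21]
[4,6] uncovered → point at 6; [11,12] uncovered → point at 12; [15,16] uncovered → point at 16; [18,20] uncovered → point at 20.
Points: 6, 12, 16, 20 (4 total).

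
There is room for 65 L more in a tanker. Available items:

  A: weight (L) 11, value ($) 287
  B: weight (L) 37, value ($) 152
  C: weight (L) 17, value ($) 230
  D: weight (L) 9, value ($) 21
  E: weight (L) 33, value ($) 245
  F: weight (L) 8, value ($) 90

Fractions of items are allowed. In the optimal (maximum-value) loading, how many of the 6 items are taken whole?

Greedy by value/weight ratio, highest first.
Ratios (sorted): A 26.09, C 13.53, F 11.25, E 7.42, B 4.11, D 2.33
take A (11 @ 287); take C (17 @ 230); take F (8 @ 90); take 29/33 of E → 215.30. Capacity used 65/65.
3 item(s) taken whole; one partial (take 29/33 of E).

3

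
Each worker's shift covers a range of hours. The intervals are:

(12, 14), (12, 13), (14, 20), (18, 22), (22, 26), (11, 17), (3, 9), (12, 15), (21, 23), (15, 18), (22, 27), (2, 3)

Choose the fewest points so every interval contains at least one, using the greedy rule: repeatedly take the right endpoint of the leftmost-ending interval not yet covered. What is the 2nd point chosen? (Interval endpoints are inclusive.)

By right end: [2,3]  [3,9]  [12,13]  [12,14]  [12,15]  [11,17]  [15,18]  [14,20]  [18,22]  [21,23]  [22,26]  [22,27]
[2,3] uncovered → point at 3; [12,13] uncovered → point at 13; [15,18] uncovered → point at 18; [21,23] uncovered → point at 23.
Points: 3, 13, 18, 23 (4 total).

13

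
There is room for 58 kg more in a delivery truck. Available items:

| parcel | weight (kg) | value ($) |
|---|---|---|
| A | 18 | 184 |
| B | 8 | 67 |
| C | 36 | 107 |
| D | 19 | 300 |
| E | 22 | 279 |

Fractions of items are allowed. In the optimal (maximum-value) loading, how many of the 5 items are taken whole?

Greedy by value/weight ratio, highest first.
Order: D (300/19=15.79) > E (279/22=12.68) > A (184/18=10.22) > B (67/8=8.38) > C (107/36=2.97)
Fill: take D (19 @ 300) → take E (22 @ 279) → take 17/18 of A → 173.78; 58/58 used.
2 item(s) taken whole; one partial (take 17/18 of A).

2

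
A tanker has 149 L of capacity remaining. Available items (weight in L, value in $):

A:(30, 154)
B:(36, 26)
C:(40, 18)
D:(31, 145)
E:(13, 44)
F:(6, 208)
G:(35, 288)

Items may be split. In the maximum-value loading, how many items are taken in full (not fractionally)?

Greedy by value/weight ratio, highest first.
Order: F (208/6=34.67) > G (288/35=8.23) > A (154/30=5.13) > D (145/31=4.68) > E (44/13=3.38) > B (26/36=0.72) > C (18/40=0.45)
Fill: take F (6 @ 208) → take G (35 @ 288) → take A (30 @ 154) → take D (31 @ 145) → take E (13 @ 44) → take 34/36 of B → 24.56; 149/149 used.
5 item(s) taken whole; one partial (take 34/36 of B).

5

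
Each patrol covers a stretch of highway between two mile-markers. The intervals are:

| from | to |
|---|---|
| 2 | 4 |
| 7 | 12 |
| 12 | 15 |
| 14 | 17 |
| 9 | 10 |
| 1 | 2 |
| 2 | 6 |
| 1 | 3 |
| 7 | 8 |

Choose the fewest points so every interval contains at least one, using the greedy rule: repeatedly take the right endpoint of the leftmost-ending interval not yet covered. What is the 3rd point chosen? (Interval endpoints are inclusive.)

Sort by right endpoint; whenever an interval is uncovered, place a point at its right end.
By right end: [1,2]  [1,3]  [2,4]  [2,6]  [7,8]  [9,10]  [7,12]  [12,15]  [14,17]
[1,2] uncovered → point at 2; [7,8] uncovered → point at 8; [9,10] uncovered → point at 10; [12,15] uncovered → point at 15.
Points: 2, 8, 10, 15 (4 total).

10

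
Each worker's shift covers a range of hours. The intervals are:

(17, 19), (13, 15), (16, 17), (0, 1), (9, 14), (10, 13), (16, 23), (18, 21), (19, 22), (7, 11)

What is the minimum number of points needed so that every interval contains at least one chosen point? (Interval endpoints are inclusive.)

Process intervals by earliest right end; each time one isn't hit yet, stab at its right endpoint.
Sorted: [0,1] [7,11] [10,13] [9,14] [13,15] [16,17] [17,19] [18,21] [19,22] [16,23]
{[0,1]} hit by 1; {[7,11],[10,13],[9,14]} hit by 11; {[13,15]} hit by 15; {[16,17],[17,19]} hit by 17; {[18,21],[19,22],[16,23]} hit by 21.
Points: 1, 11, 15, 17, 21 (5 total).

5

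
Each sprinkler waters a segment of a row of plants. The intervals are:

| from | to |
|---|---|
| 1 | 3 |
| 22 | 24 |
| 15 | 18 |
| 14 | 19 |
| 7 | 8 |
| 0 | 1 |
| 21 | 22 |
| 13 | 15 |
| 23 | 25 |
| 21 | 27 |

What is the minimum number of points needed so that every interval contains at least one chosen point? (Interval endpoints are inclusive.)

Sort by right endpoint; whenever an interval is uncovered, place a point at its right end.
By right end: [0,1]  [1,3]  [7,8]  [13,15]  [15,18]  [14,19]  [21,22]  [22,24]  [23,25]  [21,27]
[0,1] uncovered → point at 1; [7,8] uncovered → point at 8; [13,15] uncovered → point at 15; [21,22] uncovered → point at 22; [23,25] uncovered → point at 25.
Points: 1, 8, 15, 22, 25 (5 total).

5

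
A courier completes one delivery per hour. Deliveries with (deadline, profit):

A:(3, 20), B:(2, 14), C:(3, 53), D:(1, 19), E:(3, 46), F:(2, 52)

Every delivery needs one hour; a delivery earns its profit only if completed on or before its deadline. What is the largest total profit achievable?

151

Sort by profit descending; place each in the latest free slot ≤ its deadline.
By profit: C(d3,53), F(d2,52), E(d3,46), A(d3,20), D(d1,19), B(d2,14)
C→slot 3; F→slot 2; E→slot 1; A skipped; D skipped; B skipped.
Profit = 46 + 52 + 53 = 151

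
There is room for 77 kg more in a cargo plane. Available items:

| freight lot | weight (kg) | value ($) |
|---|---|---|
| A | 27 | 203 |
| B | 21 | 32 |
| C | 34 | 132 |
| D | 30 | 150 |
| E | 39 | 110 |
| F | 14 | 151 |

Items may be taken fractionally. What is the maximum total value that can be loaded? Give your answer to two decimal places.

Sort by value per unit weight and fill in that order.
Ratios (sorted): F 10.79, A 7.52, D 5.00, C 3.88, E 2.82, B 1.52
take F (14 @ 151); take A (27 @ 203); take D (30 @ 150); take 6/34 of C → 23.29. Capacity used 77/77.
Total value = 527.29

527.29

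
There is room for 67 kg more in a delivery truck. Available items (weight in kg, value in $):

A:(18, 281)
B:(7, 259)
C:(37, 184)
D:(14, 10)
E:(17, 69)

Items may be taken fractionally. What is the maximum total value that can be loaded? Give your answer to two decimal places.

744.29

Greedy by value/weight ratio, highest first.
Order: B (259/7=37.00) > A (281/18=15.61) > C (184/37=4.97) > E (69/17=4.06) > D (10/14=0.71)
Fill: take B (7 @ 259) → take A (18 @ 281) → take C (37 @ 184) → take 5/17 of E → 20.29; 67/67 used.
Total value = 744.29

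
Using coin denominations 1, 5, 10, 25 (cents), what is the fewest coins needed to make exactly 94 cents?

9

Use the largest denomination that fits, subtract, and repeat.
94 − 3×25→19 − 1×10→9 − 1×5→4 − 4×1→0
Total coins = 3 + 1 + 1 + 4 = 9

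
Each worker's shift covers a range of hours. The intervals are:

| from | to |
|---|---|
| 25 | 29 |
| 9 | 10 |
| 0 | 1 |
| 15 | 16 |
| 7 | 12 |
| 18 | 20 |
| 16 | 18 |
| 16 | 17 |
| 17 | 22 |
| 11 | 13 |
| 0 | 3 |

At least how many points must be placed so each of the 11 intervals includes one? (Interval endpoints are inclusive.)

6

By right end: [0,1]  [0,3]  [9,10]  [7,12]  [11,13]  [15,16]  [16,17]  [16,18]  [18,20]  [17,22]  [25,29]
[0,1] uncovered → point at 1; [9,10] uncovered → point at 10; [11,13] uncovered → point at 13; [15,16] uncovered → point at 16; [18,20] uncovered → point at 20; [25,29] uncovered → point at 29.
Points: 1, 10, 13, 16, 20, 29 (6 total).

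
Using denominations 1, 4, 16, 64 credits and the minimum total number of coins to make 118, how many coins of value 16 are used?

3

118 = 1×64 + 3×16 + 1×4 + 2×1
Count of 16: 3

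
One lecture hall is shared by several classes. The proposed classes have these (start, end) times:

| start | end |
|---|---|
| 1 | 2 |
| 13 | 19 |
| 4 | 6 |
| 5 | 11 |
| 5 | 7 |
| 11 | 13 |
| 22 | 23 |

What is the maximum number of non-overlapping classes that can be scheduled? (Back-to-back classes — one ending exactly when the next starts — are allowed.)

5

By end time: (1,2), (4,6), (5,7), (5,11), (11,13), (13,19), (22,23).
Pick (1,2); next start ≥ 2 → (4,6); next start ≥ 6 → (11,13); next start ≥ 13 → (13,19); next start ≥ 19 → (22,23).
Selected 5 classes.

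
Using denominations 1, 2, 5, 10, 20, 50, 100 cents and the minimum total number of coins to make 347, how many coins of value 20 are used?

2

Greedy: take as many of the largest coin as possible, then repeat with the remainder.
347 − 3×100→47 − 2×20→7 − 1×5→2 − 1×2→0
Count of 20: 2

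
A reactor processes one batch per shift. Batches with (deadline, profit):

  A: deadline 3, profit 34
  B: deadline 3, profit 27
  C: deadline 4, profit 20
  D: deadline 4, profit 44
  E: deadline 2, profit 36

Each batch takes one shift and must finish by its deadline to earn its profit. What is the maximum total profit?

141

Profit order: D=44 E=36 A=34 B=27 C=20
Assign: D→slot 4, E→slot 2, A→slot 3, B→slot 1, C skipped.
Slots: [1:B] [2:E] [3:A] [4:D]
Profit = 27 + 36 + 34 + 44 = 141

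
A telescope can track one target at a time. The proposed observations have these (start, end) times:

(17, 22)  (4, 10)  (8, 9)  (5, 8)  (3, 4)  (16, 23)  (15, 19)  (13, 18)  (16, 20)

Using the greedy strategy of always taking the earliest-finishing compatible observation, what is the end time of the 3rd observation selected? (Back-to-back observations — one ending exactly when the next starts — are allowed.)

Order by finish time; keep every interval that doesn't clash with the previous kept one.
By end time: (3,4), (5,8), (8,9), (4,10), (13,18), (15,19), (16,20), (17,22), (16,23).
Pick (3,4); next start ≥ 4 → (5,8); next start ≥ 8 → (8,9); next start ≥ 9 → (13,18).
Selected: (3,4) (5,8) (8,9) (13,18)

9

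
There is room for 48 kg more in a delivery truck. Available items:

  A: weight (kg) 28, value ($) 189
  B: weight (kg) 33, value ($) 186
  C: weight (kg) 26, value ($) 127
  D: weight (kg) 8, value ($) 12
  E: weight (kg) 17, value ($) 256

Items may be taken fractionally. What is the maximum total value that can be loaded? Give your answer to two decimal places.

461.91

Greedy by value/weight ratio, highest first.
Order: E (256/17=15.06) > A (189/28=6.75) > B (186/33=5.64) > C (127/26=4.88) > D (12/8=1.50)
Fill: take E (17 @ 256) → take A (28 @ 189) → take 3/33 of B → 16.91; 48/48 used.
Total value = 461.91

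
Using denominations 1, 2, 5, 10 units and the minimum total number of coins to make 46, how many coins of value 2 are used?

Greedy: take as many of the largest coin as possible, then repeat with the remainder.
46 − 4×10→6 − 1×5→1 − 1×1→0
Count of 2: 0

0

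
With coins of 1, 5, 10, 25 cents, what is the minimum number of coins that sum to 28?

28 = 1×25 + 3×1
Total coins = 1 + 3 = 4

4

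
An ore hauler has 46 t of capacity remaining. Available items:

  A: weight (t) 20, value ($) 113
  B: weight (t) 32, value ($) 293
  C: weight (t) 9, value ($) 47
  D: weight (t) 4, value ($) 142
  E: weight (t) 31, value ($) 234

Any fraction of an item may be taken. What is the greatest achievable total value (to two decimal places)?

510.48

Ratios (sorted): D 35.50, B 9.16, E 7.55, A 5.65, C 5.22
take D (4 @ 142); take B (32 @ 293); take 10/31 of E → 75.48. Capacity used 46/46.
Total value = 510.48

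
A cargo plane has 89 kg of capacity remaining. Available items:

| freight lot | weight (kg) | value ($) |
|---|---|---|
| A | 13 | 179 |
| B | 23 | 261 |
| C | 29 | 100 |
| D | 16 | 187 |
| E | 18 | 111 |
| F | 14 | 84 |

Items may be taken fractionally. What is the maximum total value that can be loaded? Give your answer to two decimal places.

Sort by value per unit weight and fill in that order.
Ratios (sorted): A 13.77, D 11.69, B 11.35, E 6.17, F 6.00, C 3.45
take A (13 @ 179); take D (16 @ 187); take B (23 @ 261); take E (18 @ 111); take F (14 @ 84); take 5/29 of C → 17.24. Capacity used 89/89.
Total value = 839.24

839.24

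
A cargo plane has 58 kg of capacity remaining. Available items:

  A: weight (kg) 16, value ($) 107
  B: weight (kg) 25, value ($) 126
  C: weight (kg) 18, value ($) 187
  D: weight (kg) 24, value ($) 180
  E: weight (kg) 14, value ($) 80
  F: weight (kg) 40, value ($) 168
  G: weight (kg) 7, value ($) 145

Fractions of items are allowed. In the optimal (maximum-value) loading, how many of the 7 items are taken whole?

3

Order: G (145/7=20.71) > C (187/18=10.39) > D (180/24=7.50) > A (107/16=6.69) > E (80/14=5.71) > B (126/25=5.04) > F (168/40=4.20)
Fill: take G (7 @ 145) → take C (18 @ 187) → take D (24 @ 180) → take 9/16 of A → 60.19; 58/58 used.
3 item(s) taken whole; one partial (take 9/16 of A).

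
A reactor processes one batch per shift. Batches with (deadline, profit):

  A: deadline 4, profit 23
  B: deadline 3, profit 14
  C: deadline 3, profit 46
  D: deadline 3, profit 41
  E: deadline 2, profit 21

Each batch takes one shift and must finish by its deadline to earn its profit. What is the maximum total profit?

131

Take jobs in profit order; each goes to the latest open slot no later than its deadline.
Profit order: C=46 D=41 A=23 E=21 B=14
Assign: C→slot 3, D→slot 2, A→slot 4, E→slot 1, B skipped.
Slots: [1:E] [2:D] [3:C] [4:A]
Profit = 21 + 41 + 46 + 23 = 131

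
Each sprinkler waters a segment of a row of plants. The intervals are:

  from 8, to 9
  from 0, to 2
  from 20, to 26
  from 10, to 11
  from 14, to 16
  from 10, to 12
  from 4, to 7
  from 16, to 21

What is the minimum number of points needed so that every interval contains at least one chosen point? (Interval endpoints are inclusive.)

By right end: [0,2]  [4,7]  [8,9]  [10,11]  [10,12]  [14,16]  [16,21]  [20,26]
[0,2] uncovered → point at 2; [4,7] uncovered → point at 7; [8,9] uncovered → point at 9; [10,11] uncovered → point at 11; [14,16] uncovered → point at 16; [20,26] uncovered → point at 26.
Points: 2, 7, 9, 11, 16, 26 (6 total).

6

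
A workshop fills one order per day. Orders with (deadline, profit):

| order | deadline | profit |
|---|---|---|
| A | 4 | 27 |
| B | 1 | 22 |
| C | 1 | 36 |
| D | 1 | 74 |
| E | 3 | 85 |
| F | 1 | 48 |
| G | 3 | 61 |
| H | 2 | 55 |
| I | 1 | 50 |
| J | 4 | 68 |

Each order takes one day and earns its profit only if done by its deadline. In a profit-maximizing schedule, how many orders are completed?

Sort by profit descending; place each in the latest free slot ≤ its deadline.
By profit: E(d3,85), D(d1,74), J(d4,68), G(d3,61), H(d2,55), I(d1,50), F(d1,48), C(d1,36), A(d4,27), B(d1,22)
E→slot 3; D→slot 1; J→slot 4; G→slot 2; H skipped; I skipped; F skipped; C skipped; A skipped; B skipped.
4 of 10 scheduled.

4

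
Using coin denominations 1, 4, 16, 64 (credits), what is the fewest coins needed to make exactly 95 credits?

8

95 = 1×64 + 1×16 + 3×4 + 3×1
Total coins = 1 + 1 + 3 + 3 = 8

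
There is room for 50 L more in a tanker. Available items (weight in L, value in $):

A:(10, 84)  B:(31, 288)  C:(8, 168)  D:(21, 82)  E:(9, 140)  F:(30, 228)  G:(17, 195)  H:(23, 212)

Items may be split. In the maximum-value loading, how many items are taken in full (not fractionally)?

Greedy by value/weight ratio, highest first.
Ratios (sorted): C 21.00, E 15.56, G 11.47, B 9.29, H 9.22, A 8.40, F 7.60, D 3.90
take C (8 @ 168); take E (9 @ 140); take G (17 @ 195); take 16/31 of B → 148.65. Capacity used 50/50.
3 item(s) taken whole; one partial (take 16/31 of B).

3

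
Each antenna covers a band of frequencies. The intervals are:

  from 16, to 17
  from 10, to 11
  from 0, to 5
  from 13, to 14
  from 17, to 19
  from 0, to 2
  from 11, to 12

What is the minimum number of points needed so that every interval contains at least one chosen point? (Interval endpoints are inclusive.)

Sorted: [0,2] [0,5] [10,11] [11,12] [13,14] [16,17] [17,19]
{[0,2],[0,5]} hit by 2; {[10,11],[11,12]} hit by 11; {[13,14]} hit by 14; {[16,17],[17,19]} hit by 17.
Points: 2, 11, 14, 17 (4 total).

4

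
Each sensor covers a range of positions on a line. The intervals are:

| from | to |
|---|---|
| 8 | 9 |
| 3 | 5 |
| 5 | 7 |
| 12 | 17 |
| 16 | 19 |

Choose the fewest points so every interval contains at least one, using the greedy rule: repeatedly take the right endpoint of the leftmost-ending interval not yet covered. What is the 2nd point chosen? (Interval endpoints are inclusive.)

Sort by right endpoint; whenever an interval is uncovered, place a point at its right end.
By right end: [3,5]  [5,7]  [8,9]  [12,17]  [16,19]
[3,5] uncovered → point at 5; [8,9] uncovered → point at 9; [12,17] uncovered → point at 17.
Points: 5, 9, 17 (3 total).

9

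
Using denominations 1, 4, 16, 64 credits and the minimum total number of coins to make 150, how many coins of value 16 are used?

150 − 2×64→22 − 1×16→6 − 1×4→2 − 2×1→0
Count of 16: 1

1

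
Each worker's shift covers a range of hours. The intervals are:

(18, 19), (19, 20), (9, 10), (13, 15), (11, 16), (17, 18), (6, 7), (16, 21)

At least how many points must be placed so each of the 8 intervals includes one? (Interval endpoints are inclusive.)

Sort by right endpoint; whenever an interval is uncovered, place a point at its right end.
Sorted: [6,7] [9,10] [13,15] [11,16] [17,18] [18,19] [19,20] [16,21]
{[6,7]} hit by 7; {[9,10]} hit by 10; {[13,15],[11,16]} hit by 15; {[17,18],[18,19]} hit by 18; {[19,20],[16,21]} hit by 20.
Points: 7, 10, 15, 18, 20 (5 total).

5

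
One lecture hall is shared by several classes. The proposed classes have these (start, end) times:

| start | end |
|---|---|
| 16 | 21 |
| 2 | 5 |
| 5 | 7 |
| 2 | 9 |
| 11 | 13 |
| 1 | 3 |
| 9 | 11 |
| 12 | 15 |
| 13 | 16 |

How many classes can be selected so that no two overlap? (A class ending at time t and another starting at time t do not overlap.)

Order by finish time; keep every interval that doesn't clash with the previous kept one.
By end time: (1,3), (2,5), (5,7), (2,9), (9,11), (11,13), (12,15), (13,16), (16,21).
Pick (1,3); next start ≥ 3 → (5,7); next start ≥ 7 → (9,11); next start ≥ 11 → (11,13); next start ≥ 13 → (13,16); next start ≥ 16 → (16,21).
Selected 6 classes.

6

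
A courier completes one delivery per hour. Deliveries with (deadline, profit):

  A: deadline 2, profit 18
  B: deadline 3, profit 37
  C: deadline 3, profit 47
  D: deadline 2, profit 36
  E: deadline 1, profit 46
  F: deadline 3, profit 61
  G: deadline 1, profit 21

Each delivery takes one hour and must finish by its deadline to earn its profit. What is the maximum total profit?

154

Sort by profit descending; place each in the latest free slot ≤ its deadline.
By profit: F(d3,61), C(d3,47), E(d1,46), B(d3,37), D(d2,36), G(d1,21), A(d2,18)
F→slot 3; C→slot 2; E→slot 1; B skipped; D skipped; G skipped; A skipped.
Profit = 46 + 47 + 61 = 154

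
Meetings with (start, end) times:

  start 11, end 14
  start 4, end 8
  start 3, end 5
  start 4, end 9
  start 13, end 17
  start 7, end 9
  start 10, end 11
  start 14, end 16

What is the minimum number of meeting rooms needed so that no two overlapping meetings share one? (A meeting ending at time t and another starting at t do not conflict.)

starts: [3, 4, 4, 7, 10, 11, 13, 14]
ends:   [5, 8, 9, 9, 11, 14, 16, 17]
s3→1 s4→2 s4→3  — peak 3.

3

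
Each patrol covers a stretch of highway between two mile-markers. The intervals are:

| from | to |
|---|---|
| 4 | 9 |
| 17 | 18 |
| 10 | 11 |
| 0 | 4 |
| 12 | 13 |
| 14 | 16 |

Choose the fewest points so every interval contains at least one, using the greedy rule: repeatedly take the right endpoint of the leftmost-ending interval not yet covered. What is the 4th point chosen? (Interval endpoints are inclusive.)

16

Process intervals by earliest right end; each time one isn't hit yet, stab at its right endpoint.
Sorted: [0,4] [4,9] [10,11] [12,13] [14,16] [17,18]
{[0,4],[4,9]} hit by 4; {[10,11]} hit by 11; {[12,13]} hit by 13; {[14,16]} hit by 16; {[17,18]} hit by 18.
Points: 4, 11, 13, 16, 18 (5 total).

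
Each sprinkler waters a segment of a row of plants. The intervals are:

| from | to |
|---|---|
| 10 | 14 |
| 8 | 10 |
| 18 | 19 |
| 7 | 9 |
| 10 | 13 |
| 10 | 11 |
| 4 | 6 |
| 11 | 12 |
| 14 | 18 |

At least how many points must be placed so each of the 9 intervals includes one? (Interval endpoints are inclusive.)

4

By right end: [4,6]  [7,9]  [8,10]  [10,11]  [11,12]  [10,13]  [10,14]  [14,18]  [18,19]
[4,6] uncovered → point at 6; [7,9] uncovered → point at 9; [10,11] uncovered → point at 11; [14,18] uncovered → point at 18.
Points: 6, 9, 11, 18 (4 total).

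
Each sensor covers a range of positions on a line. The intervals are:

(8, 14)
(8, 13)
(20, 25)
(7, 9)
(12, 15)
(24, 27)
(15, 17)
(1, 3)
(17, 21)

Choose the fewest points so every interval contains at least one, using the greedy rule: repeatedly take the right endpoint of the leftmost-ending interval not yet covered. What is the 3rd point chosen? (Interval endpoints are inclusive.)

Sorted: [1,3] [7,9] [8,13] [8,14] [12,15] [15,17] [17,21] [20,25] [24,27]
{[1,3]} hit by 3; {[7,9],[8,13],[8,14]} hit by 9; {[12,15],[15,17]} hit by 15; {[17,21],[20,25]} hit by 21; {[24,27]} hit by 27.
Points: 3, 9, 15, 21, 27 (5 total).

15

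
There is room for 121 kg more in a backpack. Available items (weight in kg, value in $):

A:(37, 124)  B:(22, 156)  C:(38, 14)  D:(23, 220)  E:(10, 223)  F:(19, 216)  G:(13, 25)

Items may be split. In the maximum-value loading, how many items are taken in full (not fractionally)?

5

Sort by value per unit weight and fill in that order.
Ratios (sorted): E 22.30, F 11.37, D 9.57, B 7.09, A 3.35, G 1.92, C 0.37
take E (10 @ 223); take F (19 @ 216); take D (23 @ 220); take B (22 @ 156); take A (37 @ 124); take 10/13 of G → 19.23. Capacity used 121/121.
5 item(s) taken whole; one partial (take 10/13 of G).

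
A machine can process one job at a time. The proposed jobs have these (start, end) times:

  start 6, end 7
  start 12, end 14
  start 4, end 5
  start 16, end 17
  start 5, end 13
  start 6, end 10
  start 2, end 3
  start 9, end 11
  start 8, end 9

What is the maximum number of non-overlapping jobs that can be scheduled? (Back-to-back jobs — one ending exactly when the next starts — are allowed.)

Greedy by earliest finish: after sorting by end time, pick each interval compatible with the last pick.
Sorted by end: (2,3)  (4,5)  (6,7)  (8,9)  (6,10)  (9,11)  (5,13)  (12,14)  (16,17)
take (2,3); take (4,5); take (6,7); take (8,9); skip (6,10); take (9,11); take (12,14); take (16,17).
Selected 7 jobs.

7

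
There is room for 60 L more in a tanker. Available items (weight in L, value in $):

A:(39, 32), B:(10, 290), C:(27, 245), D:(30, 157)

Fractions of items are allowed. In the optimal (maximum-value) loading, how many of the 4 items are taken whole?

Ratios (sorted): B 29.00, C 9.07, D 5.23, A 0.82
take B (10 @ 290); take C (27 @ 245); take 23/30 of D → 120.37. Capacity used 60/60.
2 item(s) taken whole; one partial (take 23/30 of D).

2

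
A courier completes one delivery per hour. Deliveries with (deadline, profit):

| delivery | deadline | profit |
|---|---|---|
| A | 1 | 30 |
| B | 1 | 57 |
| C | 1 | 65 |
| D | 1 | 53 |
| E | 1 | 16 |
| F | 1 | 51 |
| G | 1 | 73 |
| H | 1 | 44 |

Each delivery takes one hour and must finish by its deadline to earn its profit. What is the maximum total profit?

73

By profit: G(d1,73), C(d1,65), B(d1,57), D(d1,53), F(d1,51), H(d1,44), A(d1,30), E(d1,16)
G→slot 1; C skipped; B skipped; D skipped; F skipped; H skipped; A skipped; E skipped.
Profit = 73 = 73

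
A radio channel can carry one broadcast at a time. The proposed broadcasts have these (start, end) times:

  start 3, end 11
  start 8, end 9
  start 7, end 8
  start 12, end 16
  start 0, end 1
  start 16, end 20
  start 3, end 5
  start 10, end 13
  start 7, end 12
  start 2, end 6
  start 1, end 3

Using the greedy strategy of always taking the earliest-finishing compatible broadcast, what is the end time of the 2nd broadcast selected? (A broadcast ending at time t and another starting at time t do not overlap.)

Order by finish time; keep every interval that doesn't clash with the previous kept one.
Sorted by end: (0,1)  (1,3)  (3,5)  (2,6)  (7,8)  (8,9)  (3,11)  (7,12)  (10,13)  (12,16)  (16,20)
take (0,1); take (1,3); take (3,5); take (7,8); take (8,9); skip (7,12); take (10,13); take (16,20).
Selected: (0,1) (1,3) (3,5) (7,8) (8,9) (10,13) (16,20)

3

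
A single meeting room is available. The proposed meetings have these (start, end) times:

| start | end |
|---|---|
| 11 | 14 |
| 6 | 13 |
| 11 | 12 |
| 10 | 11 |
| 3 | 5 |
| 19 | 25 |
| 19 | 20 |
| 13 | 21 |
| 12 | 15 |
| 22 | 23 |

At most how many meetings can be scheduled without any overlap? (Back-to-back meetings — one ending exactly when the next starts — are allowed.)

6

Order by finish time; keep every interval that doesn't clash with the previous kept one.
By end time: (3,5), (10,11), (11,12), (6,13), (11,14), (12,15), (19,20), (13,21), (22,23), (19,25).
Pick (3,5); next start ≥ 5 → (10,11); next start ≥ 11 → (11,12); next start ≥ 12 → (12,15); next start ≥ 15 → (19,20); next start ≥ 20 → (22,23).
Selected 6 meetings.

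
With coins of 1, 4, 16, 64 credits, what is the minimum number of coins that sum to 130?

4

Greedy: take as many of the largest coin as possible, then repeat with the remainder.
130 − 2×64→2 − 2×1→0
Total coins = 2 + 2 = 4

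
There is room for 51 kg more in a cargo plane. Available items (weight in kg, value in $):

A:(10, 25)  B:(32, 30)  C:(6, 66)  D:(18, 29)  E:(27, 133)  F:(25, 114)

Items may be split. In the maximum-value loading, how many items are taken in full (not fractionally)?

2

Sort by value per unit weight and fill in that order.
Ratios (sorted): C 11.00, E 4.93, F 4.56, A 2.50, D 1.61, B 0.94
take C (6 @ 66); take E (27 @ 133); take 18/25 of F → 82.08. Capacity used 51/51.
2 item(s) taken whole; one partial (take 18/25 of F).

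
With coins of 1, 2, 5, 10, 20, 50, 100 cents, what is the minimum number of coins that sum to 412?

6

Use the largest denomination that fits, subtract, and repeat.
412 − 4×100→12 − 1×10→2 − 1×2→0
Total coins = 4 + 1 + 1 = 6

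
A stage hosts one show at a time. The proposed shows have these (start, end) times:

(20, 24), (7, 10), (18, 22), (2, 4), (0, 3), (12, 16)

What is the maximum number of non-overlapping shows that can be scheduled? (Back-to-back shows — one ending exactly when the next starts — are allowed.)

Order by finish time; keep every interval that doesn't clash with the previous kept one.
By end time: (0,3), (2,4), (7,10), (12,16), (18,22), (20,24).
Pick (0,3); next start ≥ 3 → (7,10); next start ≥ 10 → (12,16); next start ≥ 16 → (18,22).
Selected 4 shows.

4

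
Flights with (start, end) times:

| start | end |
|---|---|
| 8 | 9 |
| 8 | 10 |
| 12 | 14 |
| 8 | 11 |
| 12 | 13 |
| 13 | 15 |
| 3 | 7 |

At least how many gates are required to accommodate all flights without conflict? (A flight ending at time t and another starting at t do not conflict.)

Events (time:±→running): 3:+→1 7:-→0 8:+→1 8:+→2 8:+→3 … peak 3.

3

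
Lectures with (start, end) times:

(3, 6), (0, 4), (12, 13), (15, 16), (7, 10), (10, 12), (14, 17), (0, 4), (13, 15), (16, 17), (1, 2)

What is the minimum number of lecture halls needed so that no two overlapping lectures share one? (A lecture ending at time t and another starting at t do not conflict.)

Events (time:±→running): 0:+→1 0:+→2 1:+→3 … peak 3.

3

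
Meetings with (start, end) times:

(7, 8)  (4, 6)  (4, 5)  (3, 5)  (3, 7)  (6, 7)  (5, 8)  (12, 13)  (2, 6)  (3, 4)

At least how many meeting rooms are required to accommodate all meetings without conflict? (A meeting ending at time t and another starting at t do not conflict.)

5

starts: [2, 3, 3, 3, 4, 4, 5, 6, 7, 12]
ends:   [4, 5, 5, 6, 6, 7, 7, 8, 8, 13]
s2→1 s3→2 s3→3 s3→4 e4→3 s4→4 s4→5  — peak 5.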